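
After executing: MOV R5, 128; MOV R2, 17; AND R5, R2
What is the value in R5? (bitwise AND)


Register state trace:
  MOV R5, 128  → R5 = 128 (0b10000000)
  MOV R2, 17  → R2 = 17 (0b00010001)
  AND R5, R2  → R5 = 128 AND 17 = 0 (0b00000000)
Final: R5 = 0

0


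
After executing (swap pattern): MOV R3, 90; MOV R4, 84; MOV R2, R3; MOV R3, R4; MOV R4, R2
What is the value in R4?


Register state trace (swap pattern):
  MOV R3, 90  → R3 = 90
  MOV R4, 84  → R4 = 84
  MOV R2, R3  → R2 = 90  (save R3)
  MOV R3, R4  → R3 = 84  (R3 gets R4's value)
  MOV R4, R2  → R4 = 90  (R4 gets saved value)
Final: R4 = 90

90


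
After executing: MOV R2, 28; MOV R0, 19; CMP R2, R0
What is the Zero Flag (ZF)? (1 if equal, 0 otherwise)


Register state trace:
  MOV R2, 28  → R2 = 28
  MOV R0, 19  → R0 = 19
  CMP R2, R0  → computes 28 - 19 = 9
  Result is nonzero, so values are not equal
ZF = 0

0


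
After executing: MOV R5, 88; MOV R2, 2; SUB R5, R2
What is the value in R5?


Register state trace:
  MOV R5, 88  → R5 = 88
  MOV R2, 2  → R2 = 2
  SUB R5, R2  → R5 = 88 - 2 = 86
Final: R5 = 86

86


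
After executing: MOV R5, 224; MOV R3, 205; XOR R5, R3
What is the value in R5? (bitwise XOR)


Register state trace:
  MOV R5, 224  → R5 = 224 (0b11100000)
  MOV R3, 205  → R3 = 205 (0b11001101)
  XOR R5, R3  → R5 = 224 XOR 205 = 45 (0b00101101)
Final: R5 = 45

45


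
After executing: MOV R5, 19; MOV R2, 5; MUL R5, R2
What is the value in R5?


Register state trace:
  MOV R5, 19  → R5 = 19
  MOV R2, 5  → R2 = 5
  MUL R5, R2  → R5 = 19 * 5 = 95
Final: R5 = 95

95


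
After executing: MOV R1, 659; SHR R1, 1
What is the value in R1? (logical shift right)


Register state trace:
  MOV R1, 659  → R1 = 659
  SHR R1, 1  → R1 = 659 >> 1 = 659 // 2^1 = 329
Final: R1 = 329

329


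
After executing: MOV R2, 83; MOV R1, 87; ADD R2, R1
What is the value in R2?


Register state trace:
  MOV R2, 83  → R2 = 83
  MOV R1, 87  → R1 = 87
  ADD R2, R1  → R2 = 83 + 87 = 170
Final: R2 = 170

170


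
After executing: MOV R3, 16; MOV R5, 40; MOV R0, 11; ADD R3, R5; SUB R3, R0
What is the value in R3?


Register state trace:
  MOV R3, 16  → R3 = 16
  MOV R5, 40  → R5 = 40
  MOV R0, 11  → R0 = 11
  ADD R3, R5  → R3 = 16 + 40 = 56
  SUB R3, R0  → R3 = 56 - 11 = 45
Final: R3 = 45

45


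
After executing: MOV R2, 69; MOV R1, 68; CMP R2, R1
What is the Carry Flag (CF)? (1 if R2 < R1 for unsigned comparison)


Register state trace:
  MOV R2, 69  → R2 = 69
  MOV R1, 68  → R1 = 68
  CMP R2, R1  → unsigned 69 - 68: no borrow
  69 >= 68, so CF = 0
CF = 0

0


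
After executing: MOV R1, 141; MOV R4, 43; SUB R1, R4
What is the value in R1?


Register state trace:
  MOV R1, 141  → R1 = 141
  MOV R4, 43  → R4 = 43
  SUB R1, R4  → R1 = 141 - 43 = 98
Final: R1 = 98

98


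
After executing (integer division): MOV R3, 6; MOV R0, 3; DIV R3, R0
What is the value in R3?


Register state trace:
  MOV R3, 6  → R3 = 6
  MOV R0, 3  → R0 = 3
  DIV R3, R0  → R3 = 6 // 3 = 2
Final: R3 = 2

2


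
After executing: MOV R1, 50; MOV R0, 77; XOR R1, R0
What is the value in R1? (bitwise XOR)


Register state trace:
  MOV R1, 50  → R1 = 50 (0b00110010)
  MOV R0, 77  → R0 = 77 (0b01001101)
  XOR R1, R0  → R1 = 50 XOR 77 = 127 (0b01111111)
Final: R1 = 127

127


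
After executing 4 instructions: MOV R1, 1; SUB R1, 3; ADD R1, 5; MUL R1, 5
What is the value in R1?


Register state trace:
  MOV R1, 1  → R1 = 1
  SUB R1, 3  → R1 = 1 - 3 = -2
  ADD R1, 5  → R1 = -2 + 5 = 3
  MUL R1, 5  → R1 = 3 * 5 = 15
Final: R1 = 15

15


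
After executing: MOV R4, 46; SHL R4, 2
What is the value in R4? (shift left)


Register state trace:
  MOV R4, 46  → R4 = 46
  SHL R4, 2  → R4 = 46 << 2 = 46 * 2^2 = 184
Final: R4 = 184

184


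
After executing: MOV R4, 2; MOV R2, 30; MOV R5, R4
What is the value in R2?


Register state trace:
  MOV R4, 2  → R4 = 2
  MOV R2, 30  → R2 = 30
  MOV R5, R4  → R5 = 2
Final: R2 = 30

30


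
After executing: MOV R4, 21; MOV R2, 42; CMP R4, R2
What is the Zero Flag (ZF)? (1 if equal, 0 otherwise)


Register state trace:
  MOV R4, 21  → R4 = 21
  MOV R2, 42  → R2 = 42
  CMP R4, R2  → computes 21 - 42 = -21
  Result is nonzero, so values are not equal
ZF = 0

0


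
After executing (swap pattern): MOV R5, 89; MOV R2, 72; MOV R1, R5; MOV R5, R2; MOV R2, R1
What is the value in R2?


Register state trace (swap pattern):
  MOV R5, 89  → R5 = 89
  MOV R2, 72  → R2 = 72
  MOV R1, R5  → R1 = 89  (save R5)
  MOV R5, R2  → R5 = 72  (R5 gets R2's value)
  MOV R2, R1  → R2 = 89  (R2 gets saved value)
Final: R2 = 89

89


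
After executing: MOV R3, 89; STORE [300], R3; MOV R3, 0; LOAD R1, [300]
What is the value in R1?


Register and memory trace:
  MOV R3, 89  → R3 = 89
  STORE [300], R3  → mem[300] = 89
  MOV R3, 0  → R3 = 0
  LOAD R1, [300]  → R1 = mem[300] = 89
Final: R1 = 89

89


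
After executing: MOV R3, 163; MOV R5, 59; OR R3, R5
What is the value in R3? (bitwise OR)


Register state trace:
  MOV R3, 163  → R3 = 163 (0b10100011)
  MOV R5, 59  → R5 = 59 (0b00111011)
  OR R3, R5   → R3 = 163 OR 59 = 187 (0b10111011)
Final: R3 = 187

187


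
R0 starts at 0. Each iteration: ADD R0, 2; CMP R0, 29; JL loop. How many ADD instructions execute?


Loop trace (R0 starts at 0, target 29, step 2):
  ADD #1: R0 = 0 + 2 = 2  → 2 < 29, loop
  ADD #2: R0 = 2 + 2 = 4  → 4 < 29, loop
  ADD #3: R0 = 4 + 2 = 6  → 6 < 29, loop
  ADD #4: R0 = 6 + 2 = 8  → 8 < 29, loop
  ADD #5: R0 = 8 + 2 = 10  → 10 < 29, loop
  ADD #6: R0 = 10 + 2 = 12  → 12 < 29, loop
  ADD #7: R0 = 12 + 2 = 14  → 14 < 29, loop
  ADD #8: R0 = 14 + 2 = 16  → 16 < 29, loop
  ADD #9: R0 = 16 + 2 = 18  → 18 < 29, loop
  ADD #10: R0 = 18 + 2 = 20  → 20 < 29, loop
  ADD #11: R0 = 20 + 2 = 22  → 22 < 29, loop
  ADD #12: R0 = 22 + 2 = 24  → 24 < 29, loop
  ADD #13: R0 = 24 + 2 = 26  → 26 < 29, loop
  ADD #14: R0 = 26 + 2 = 28  → 28 < 29, loop
  ADD #15: R0 = 28 + 2 = 30  → 30 >= 29, exit
Total ADD instructions: 15

15


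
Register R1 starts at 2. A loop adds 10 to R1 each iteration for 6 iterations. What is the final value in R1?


Starting value: R1 = 2
  Iter 1: R1 = 2 + 10 = 12
  Iter 2: R1 = 12 + 10 = 22
  Iter 3: R1 = 22 + 10 = 32
  Iter 4: R1 = 32 + 10 = 42
  Iter 5: R1 = 42 + 10 = 52
  Iter 6: R1 = 52 + 10 = 62
Final: R1 = 62

62


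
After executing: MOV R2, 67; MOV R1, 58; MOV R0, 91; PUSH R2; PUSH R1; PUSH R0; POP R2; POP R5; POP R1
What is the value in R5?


Stack trace (top is rightmost):
  MOV R2, 67  → R2 = 67
  MOV R1, 58  → R1 = 58
  MOV R0, 91  → R0 = 91
  PUSH R2  → stack: [67]
  PUSH R1  → stack: [67, 58]
  PUSH R0  → stack: [67, 58, 91]
  POP R2  → R2 = 91, stack: [67, 58]
  POP R5  → R5 = 58, stack: [67]
  POP R1  → R1 = 67, stack: []
Final: R5 = 58

58


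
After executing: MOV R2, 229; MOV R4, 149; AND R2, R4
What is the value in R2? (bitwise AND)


Register state trace:
  MOV R2, 229  → R2 = 229 (0b11100101)
  MOV R4, 149  → R4 = 149 (0b10010101)
  AND R2, R4  → R2 = 229 AND 149 = 133 (0b10000101)
Final: R2 = 133

133


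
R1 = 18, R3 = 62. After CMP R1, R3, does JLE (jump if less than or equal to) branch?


Trace:
  R1 = 18, R3 = 62
  CMP R1, R3  → compares 18 vs 62
  JLE checks: is 18 less than or equal to 62?
  18 < 62, so condition is true
Branch taken: Yes

Yes


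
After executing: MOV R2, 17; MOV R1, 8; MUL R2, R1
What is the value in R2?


Register state trace:
  MOV R2, 17  → R2 = 17
  MOV R1, 8  → R1 = 8
  MUL R2, R1  → R2 = 17 * 8 = 136
Final: R2 = 136

136


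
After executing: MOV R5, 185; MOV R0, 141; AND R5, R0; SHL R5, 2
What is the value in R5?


Register state trace:
  MOV R5, 185  → R5 = 185 (0b10111001)
  MOV R0, 141  → R0 = 141 (0b10001101)
  AND R5, R0  → R5 = 185 AND 141 = 137 (0b10001001)
  SHL R5, 2  → R5 = 137 << 2 = 548
Final: R5 = 548

548


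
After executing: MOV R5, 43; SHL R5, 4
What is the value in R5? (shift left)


Register state trace:
  MOV R5, 43  → R5 = 43
  SHL R5, 4  → R5 = 43 << 4 = 43 * 2^4 = 688
Final: R5 = 688

688


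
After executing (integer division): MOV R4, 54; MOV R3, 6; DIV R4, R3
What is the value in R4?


Register state trace:
  MOV R4, 54  → R4 = 54
  MOV R3, 6  → R3 = 6
  DIV R4, R3  → R4 = 54 // 6 = 9
Final: R4 = 9

9


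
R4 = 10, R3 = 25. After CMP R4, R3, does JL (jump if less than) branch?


Trace:
  R4 = 10, R3 = 25
  CMP R4, R3  → compares 10 vs 25
  JL checks: is 10 less than 25?
  10 < 25, so condition is true
Branch taken: Yes

Yes


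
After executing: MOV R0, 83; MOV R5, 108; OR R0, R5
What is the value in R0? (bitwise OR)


Register state trace:
  MOV R0, 83  → R0 = 83 (0b01010011)
  MOV R5, 108  → R5 = 108 (0b01101100)
  OR R0, R5   → R0 = 83 OR 108 = 127 (0b01111111)
Final: R0 = 127

127


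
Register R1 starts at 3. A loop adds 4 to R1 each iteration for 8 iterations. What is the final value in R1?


Starting value: R1 = 3
  Iter 1: R1 = 3 + 4 = 7
  Iter 2: R1 = 7 + 4 = 11
  Iter 3: R1 = 11 + 4 = 15
  Iter 4: R1 = 15 + 4 = 19
  Iter 5: R1 = 19 + 4 = 23
  Iter 6: R1 = 23 + 4 = 27
  Iter 7: R1 = 27 + 4 = 31
  Iter 8: R1 = 31 + 4 = 35
Final: R1 = 35

35


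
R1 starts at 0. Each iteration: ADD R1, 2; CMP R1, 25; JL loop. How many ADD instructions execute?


Loop trace (R1 starts at 0, target 25, step 2):
  ADD #1: R1 = 0 + 2 = 2  → 2 < 25, loop
  ADD #2: R1 = 2 + 2 = 4  → 4 < 25, loop
  ADD #3: R1 = 4 + 2 = 6  → 6 < 25, loop
  ADD #4: R1 = 6 + 2 = 8  → 8 < 25, loop
  ADD #5: R1 = 8 + 2 = 10  → 10 < 25, loop
  ADD #6: R1 = 10 + 2 = 12  → 12 < 25, loop
  ADD #7: R1 = 12 + 2 = 14  → 14 < 25, loop
  ADD #8: R1 = 14 + 2 = 16  → 16 < 25, loop
  ADD #9: R1 = 16 + 2 = 18  → 18 < 25, loop
  ADD #10: R1 = 18 + 2 = 20  → 20 < 25, loop
  ADD #11: R1 = 20 + 2 = 22  → 22 < 25, loop
  ADD #12: R1 = 22 + 2 = 24  → 24 < 25, loop
  ADD #13: R1 = 24 + 2 = 26  → 26 >= 25, exit
Total ADD instructions: 13

13


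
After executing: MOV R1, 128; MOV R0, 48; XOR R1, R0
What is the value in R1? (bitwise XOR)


Register state trace:
  MOV R1, 128  → R1 = 128 (0b10000000)
  MOV R0, 48  → R0 = 48 (0b00110000)
  XOR R1, R0  → R1 = 128 XOR 48 = 176 (0b10110000)
Final: R1 = 176

176


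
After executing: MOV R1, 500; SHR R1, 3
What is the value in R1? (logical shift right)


Register state trace:
  MOV R1, 500  → R1 = 500
  SHR R1, 3  → R1 = 500 >> 3 = 500 // 2^3 = 62
Final: R1 = 62

62


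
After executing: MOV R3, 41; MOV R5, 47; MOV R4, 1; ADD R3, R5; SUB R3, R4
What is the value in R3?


Register state trace:
  MOV R3, 41  → R3 = 41
  MOV R5, 47  → R5 = 47
  MOV R4, 1  → R4 = 1
  ADD R3, R5  → R3 = 41 + 47 = 88
  SUB R3, R4  → R3 = 88 - 1 = 87
Final: R3 = 87

87


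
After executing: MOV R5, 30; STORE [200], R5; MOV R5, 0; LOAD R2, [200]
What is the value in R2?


Register and memory trace:
  MOV R5, 30  → R5 = 30
  STORE [200], R5  → mem[200] = 30
  MOV R5, 0  → R5 = 0
  LOAD R2, [200]  → R2 = mem[200] = 30
Final: R2 = 30

30


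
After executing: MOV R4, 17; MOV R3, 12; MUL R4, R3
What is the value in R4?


Register state trace:
  MOV R4, 17  → R4 = 17
  MOV R3, 12  → R3 = 12
  MUL R4, R3  → R4 = 17 * 12 = 204
Final: R4 = 204

204


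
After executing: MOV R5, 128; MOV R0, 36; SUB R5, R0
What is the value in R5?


Register state trace:
  MOV R5, 128  → R5 = 128
  MOV R0, 36  → R0 = 36
  SUB R5, R0  → R5 = 128 - 36 = 92
Final: R5 = 92

92


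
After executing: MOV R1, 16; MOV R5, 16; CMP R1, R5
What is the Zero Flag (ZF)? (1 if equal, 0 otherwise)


Register state trace:
  MOV R1, 16  → R1 = 16
  MOV R5, 16  → R5 = 16
  CMP R1, R5  → computes 16 - 16 = 0
  Result is zero, so values are equal
ZF = 1

1


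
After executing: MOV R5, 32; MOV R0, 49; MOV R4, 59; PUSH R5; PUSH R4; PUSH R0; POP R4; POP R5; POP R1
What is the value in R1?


Stack trace (top is rightmost):
  MOV R5, 32  → R5 = 32
  MOV R0, 49  → R0 = 49
  MOV R4, 59  → R4 = 59
  PUSH R5  → stack: [32]
  PUSH R4  → stack: [32, 59]
  PUSH R0  → stack: [32, 59, 49]
  POP R4  → R4 = 49, stack: [32, 59]
  POP R5  → R5 = 59, stack: [32]
  POP R1  → R1 = 32, stack: []
Final: R1 = 32

32


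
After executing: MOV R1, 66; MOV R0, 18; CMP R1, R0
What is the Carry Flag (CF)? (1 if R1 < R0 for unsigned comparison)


Register state trace:
  MOV R1, 66  → R1 = 66
  MOV R0, 18  → R0 = 18
  CMP R1, R0  → unsigned 66 - 18: no borrow
  66 >= 18, so CF = 0
CF = 0

0


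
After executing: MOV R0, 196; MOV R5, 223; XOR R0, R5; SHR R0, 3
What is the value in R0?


Register state trace:
  MOV R0, 196  → R0 = 196 (0b11000100)
  MOV R5, 223  → R5 = 223 (0b11011111)
  XOR R0, R5  → R0 = 196 XOR 223 = 27 (0b00011011)
  SHR R0, 3  → R0 = 27 >> 3 = 3
Final: R0 = 3

3


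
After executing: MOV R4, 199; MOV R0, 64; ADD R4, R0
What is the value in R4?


Register state trace:
  MOV R4, 199  → R4 = 199
  MOV R0, 64  → R0 = 64
  ADD R4, R0  → R4 = 199 + 64 = 263
Final: R4 = 263

263


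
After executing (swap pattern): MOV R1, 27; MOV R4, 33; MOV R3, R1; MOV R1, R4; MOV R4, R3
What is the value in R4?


Register state trace (swap pattern):
  MOV R1, 27  → R1 = 27
  MOV R4, 33  → R4 = 33
  MOV R3, R1  → R3 = 27  (save R1)
  MOV R1, R4  → R1 = 33  (R1 gets R4's value)
  MOV R4, R3  → R4 = 27  (R4 gets saved value)
Final: R4 = 27

27


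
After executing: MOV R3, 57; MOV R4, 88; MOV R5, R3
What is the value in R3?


Register state trace:
  MOV R3, 57  → R3 = 57
  MOV R4, 88  → R4 = 88
  MOV R5, R3  → R5 = 57
Final: R3 = 57

57


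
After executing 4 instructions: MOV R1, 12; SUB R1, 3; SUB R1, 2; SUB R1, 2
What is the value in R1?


Register state trace:
  MOV R1, 12  → R1 = 12
  SUB R1, 3  → R1 = 12 - 3 = 9
  SUB R1, 2  → R1 = 9 - 2 = 7
  SUB R1, 2  → R1 = 7 - 2 = 5
Final: R1 = 5

5


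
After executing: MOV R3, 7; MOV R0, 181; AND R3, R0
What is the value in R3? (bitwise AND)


Register state trace:
  MOV R3, 7  → R3 = 7 (0b00000111)
  MOV R0, 181  → R0 = 181 (0b10110101)
  AND R3, R0  → R3 = 7 AND 181 = 5 (0b00000101)
Final: R3 = 5

5


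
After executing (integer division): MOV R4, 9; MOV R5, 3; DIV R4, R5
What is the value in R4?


Register state trace:
  MOV R4, 9  → R4 = 9
  MOV R5, 3  → R5 = 3
  DIV R4, R5  → R4 = 9 // 3 = 3
Final: R4 = 3

3


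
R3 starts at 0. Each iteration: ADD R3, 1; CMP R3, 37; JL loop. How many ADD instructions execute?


Loop trace (R3 starts at 0, target 37, step 1):
  ADD #1: R3 = 0 + 1 = 1  → 1 < 37, loop
  ADD #2: R3 = 1 + 1 = 2  → 2 < 37, loop
  ADD #3: R3 = 2 + 1 = 3  → 3 < 37, loop
  ADD #4: R3 = 3 + 1 = 4  → 4 < 37, loop
  ADD #5: R3 = 4 + 1 = 5  → 5 < 37, loop
  ADD #6: R3 = 5 + 1 = 6  → 6 < 37, loop
  ADD #7: R3 = 6 + 1 = 7  → 7 < 37, loop
  ADD #8: R3 = 7 + 1 = 8  → 8 < 37, loop
  ADD #9: R3 = 8 + 1 = 9  → 9 < 37, loop
  ADD #10: R3 = 9 + 1 = 10  → 10 < 37, loop
  ADD #11: R3 = 10 + 1 = 11  → 11 < 37, loop
  ADD #12: R3 = 11 + 1 = 12  → 12 < 37, loop
  ADD #13: R3 = 12 + 1 = 13  → 13 < 37, loop
  ADD #14: R3 = 13 + 1 = 14  → 14 < 37, loop
  ADD #15: R3 = 14 + 1 = 15  → 15 < 37, loop
  ADD #16: R3 = 15 + 1 = 16  → 16 < 37, loop
  ADD #17: R3 = 16 + 1 = 17  → 17 < 37, loop
  ADD #18: R3 = 17 + 1 = 18  → 18 < 37, loop
  ADD #19: R3 = 18 + 1 = 19  → 19 < 37, loop
  ADD #20: R3 = 19 + 1 = 20  → 20 < 37, loop
  ADD #21: R3 = 20 + 1 = 21  → 21 < 37, loop
  ADD #22: R3 = 21 + 1 = 22  → 22 < 37, loop
  ADD #23: R3 = 22 + 1 = 23  → 23 < 37, loop
  ADD #24: R3 = 23 + 1 = 24  → 24 < 37, loop
  ADD #25: R3 = 24 + 1 = 25  → 25 < 37, loop
  ADD #26: R3 = 25 + 1 = 26  → 26 < 37, loop
  ADD #27: R3 = 26 + 1 = 27  → 27 < 37, loop
  ADD #28: R3 = 27 + 1 = 28  → 28 < 37, loop
  ADD #29: R3 = 28 + 1 = 29  → 29 < 37, loop
  ADD #30: R3 = 29 + 1 = 30  → 30 < 37, loop
  ADD #31: R3 = 30 + 1 = 31  → 31 < 37, loop
  ADD #32: R3 = 31 + 1 = 32  → 32 < 37, loop
  ADD #33: R3 = 32 + 1 = 33  → 33 < 37, loop
  ADD #34: R3 = 33 + 1 = 34  → 34 < 37, loop
  ADD #35: R3 = 34 + 1 = 35  → 35 < 37, loop
  ADD #36: R3 = 35 + 1 = 36  → 36 < 37, loop
  ADD #37: R3 = 36 + 1 = 37  → 37 >= 37, exit
Total ADD instructions: 37

37


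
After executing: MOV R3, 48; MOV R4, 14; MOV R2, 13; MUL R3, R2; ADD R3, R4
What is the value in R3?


Register state trace:
  MOV R3, 48  → R3 = 48
  MOV R4, 14  → R4 = 14
  MOV R2, 13  → R2 = 13
  MUL R3, R2  → R3 = 48 * 13 = 624
  ADD R3, R4  → R3 = 624 + 14 = 638
Final: R3 = 638

638


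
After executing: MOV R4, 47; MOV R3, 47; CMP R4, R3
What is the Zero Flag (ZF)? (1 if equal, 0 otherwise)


Register state trace:
  MOV R4, 47  → R4 = 47
  MOV R3, 47  → R3 = 47
  CMP R4, R3  → computes 47 - 47 = 0
  Result is zero, so values are equal
ZF = 1

1


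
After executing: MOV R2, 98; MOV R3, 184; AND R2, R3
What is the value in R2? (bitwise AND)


Register state trace:
  MOV R2, 98  → R2 = 98 (0b01100010)
  MOV R3, 184  → R3 = 184 (0b10111000)
  AND R2, R3  → R2 = 98 AND 184 = 32 (0b00100000)
Final: R2 = 32

32


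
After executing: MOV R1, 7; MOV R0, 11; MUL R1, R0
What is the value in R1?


Register state trace:
  MOV R1, 7  → R1 = 7
  MOV R0, 11  → R0 = 11
  MUL R1, R0  → R1 = 7 * 11 = 77
Final: R1 = 77

77


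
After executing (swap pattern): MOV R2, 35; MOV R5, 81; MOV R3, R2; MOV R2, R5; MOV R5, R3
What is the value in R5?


Register state trace (swap pattern):
  MOV R2, 35  → R2 = 35
  MOV R5, 81  → R5 = 81
  MOV R3, R2  → R3 = 35  (save R2)
  MOV R2, R5  → R2 = 81  (R2 gets R5's value)
  MOV R5, R3  → R5 = 35  (R5 gets saved value)
Final: R5 = 35

35


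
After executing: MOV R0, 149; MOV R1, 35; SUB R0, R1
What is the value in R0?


Register state trace:
  MOV R0, 149  → R0 = 149
  MOV R1, 35  → R1 = 35
  SUB R0, R1  → R0 = 149 - 35 = 114
Final: R0 = 114

114


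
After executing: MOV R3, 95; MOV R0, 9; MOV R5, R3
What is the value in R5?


Register state trace:
  MOV R3, 95  → R3 = 95
  MOV R0, 9  → R0 = 9
  MOV R5, R3  → R5 = 95
Final: R5 = 95

95


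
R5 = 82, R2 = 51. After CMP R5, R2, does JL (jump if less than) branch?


Trace:
  R5 = 82, R2 = 51
  CMP R5, R2  → compares 82 vs 51
  JL checks: is 82 less than 51?
  82 > 51, so condition is false
Branch taken: No

No


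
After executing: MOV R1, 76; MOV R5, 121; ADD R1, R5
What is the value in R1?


Register state trace:
  MOV R1, 76  → R1 = 76
  MOV R5, 121  → R5 = 121
  ADD R1, R5  → R1 = 76 + 121 = 197
Final: R1 = 197

197


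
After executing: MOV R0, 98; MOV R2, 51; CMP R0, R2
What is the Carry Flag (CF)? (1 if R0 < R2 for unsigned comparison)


Register state trace:
  MOV R0, 98  → R0 = 98
  MOV R2, 51  → R2 = 51
  CMP R0, R2  → unsigned 98 - 51: no borrow
  98 >= 51, so CF = 0
CF = 0

0


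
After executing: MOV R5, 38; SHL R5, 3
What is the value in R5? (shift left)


Register state trace:
  MOV R5, 38  → R5 = 38
  SHL R5, 3  → R5 = 38 << 3 = 38 * 2^3 = 304
Final: R5 = 304

304


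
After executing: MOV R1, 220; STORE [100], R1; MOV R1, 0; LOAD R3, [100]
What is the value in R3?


Register and memory trace:
  MOV R1, 220  → R1 = 220
  STORE [100], R1  → mem[100] = 220
  MOV R1, 0  → R1 = 0
  LOAD R3, [100]  → R3 = mem[100] = 220
Final: R3 = 220

220


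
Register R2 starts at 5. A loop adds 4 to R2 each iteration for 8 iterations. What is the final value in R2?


Starting value: R2 = 5
  Iter 1: R2 = 5 + 4 = 9
  Iter 2: R2 = 9 + 4 = 13
  Iter 3: R2 = 13 + 4 = 17
  Iter 4: R2 = 17 + 4 = 21
  Iter 5: R2 = 21 + 4 = 25
  Iter 6: R2 = 25 + 4 = 29
  Iter 7: R2 = 29 + 4 = 33
  Iter 8: R2 = 33 + 4 = 37
Final: R2 = 37

37


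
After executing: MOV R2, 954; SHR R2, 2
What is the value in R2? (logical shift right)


Register state trace:
  MOV R2, 954  → R2 = 954
  SHR R2, 2  → R2 = 954 >> 2 = 954 // 2^2 = 238
Final: R2 = 238

238


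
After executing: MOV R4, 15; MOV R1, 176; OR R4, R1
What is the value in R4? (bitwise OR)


Register state trace:
  MOV R4, 15  → R4 = 15 (0b00001111)
  MOV R1, 176  → R1 = 176 (0b10110000)
  OR R4, R1   → R4 = 15 OR 176 = 191 (0b10111111)
Final: R4 = 191

191


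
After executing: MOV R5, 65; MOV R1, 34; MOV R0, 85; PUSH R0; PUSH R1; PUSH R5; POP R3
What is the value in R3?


Stack trace (top is rightmost):
  MOV R5, 65  → R5 = 65
  MOV R1, 34  → R1 = 34
  MOV R0, 85  → R0 = 85
  PUSH R0  → stack: [85]
  PUSH R1  → stack: [85, 34]
  PUSH R5  → stack: [85, 34, 65]
  POP R3  → R3 = 65, stack: [85, 34]
Final: R3 = 65

65


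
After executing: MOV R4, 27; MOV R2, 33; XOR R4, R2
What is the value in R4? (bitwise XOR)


Register state trace:
  MOV R4, 27  → R4 = 27 (0b00011011)
  MOV R2, 33  → R2 = 33 (0b00100001)
  XOR R4, R2  → R4 = 27 XOR 33 = 58 (0b00111010)
Final: R4 = 58

58


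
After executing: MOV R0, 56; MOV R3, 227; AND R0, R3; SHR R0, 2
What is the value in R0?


Register state trace:
  MOV R0, 56  → R0 = 56 (0b00111000)
  MOV R3, 227  → R3 = 227 (0b11100011)
  AND R0, R3  → R0 = 56 AND 227 = 32 (0b00100000)
  SHR R0, 2  → R0 = 32 >> 2 = 8
Final: R0 = 8

8


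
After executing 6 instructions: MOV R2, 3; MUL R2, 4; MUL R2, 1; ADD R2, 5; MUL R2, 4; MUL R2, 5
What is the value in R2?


Register state trace:
  MOV R2, 3  → R2 = 3
  MUL R2, 4  → R2 = 3 * 4 = 12
  MUL R2, 1  → R2 = 12 * 1 = 12
  ADD R2, 5  → R2 = 12 + 5 = 17
  MUL R2, 4  → R2 = 17 * 4 = 68
  MUL R2, 5  → R2 = 68 * 5 = 340
Final: R2 = 340

340


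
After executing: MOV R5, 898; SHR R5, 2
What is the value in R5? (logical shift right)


Register state trace:
  MOV R5, 898  → R5 = 898
  SHR R5, 2  → R5 = 898 >> 2 = 898 // 2^2 = 224
Final: R5 = 224

224


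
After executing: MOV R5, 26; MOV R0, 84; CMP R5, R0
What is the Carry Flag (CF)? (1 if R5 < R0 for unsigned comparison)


Register state trace:
  MOV R5, 26  → R5 = 26
  MOV R0, 84  → R0 = 84
  CMP R5, R0  → unsigned 26 - 84: borrow occurs
  26 < 84, so CF = 1
CF = 1

1


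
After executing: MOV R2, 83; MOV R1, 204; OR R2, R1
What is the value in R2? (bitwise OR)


Register state trace:
  MOV R2, 83  → R2 = 83 (0b01010011)
  MOV R1, 204  → R1 = 204 (0b11001100)
  OR R2, R1   → R2 = 83 OR 204 = 223 (0b11011111)
Final: R2 = 223

223


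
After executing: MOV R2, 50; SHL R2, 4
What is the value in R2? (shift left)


Register state trace:
  MOV R2, 50  → R2 = 50
  SHL R2, 4  → R2 = 50 << 4 = 50 * 2^4 = 800
Final: R2 = 800

800


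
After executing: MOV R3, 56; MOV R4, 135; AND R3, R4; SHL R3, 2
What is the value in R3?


Register state trace:
  MOV R3, 56  → R3 = 56 (0b00111000)
  MOV R4, 135  → R4 = 135 (0b10000111)
  AND R3, R4  → R3 = 56 AND 135 = 0 (0b00000000)
  SHL R3, 2  → R3 = 0 << 2 = 0
Final: R3 = 0

0


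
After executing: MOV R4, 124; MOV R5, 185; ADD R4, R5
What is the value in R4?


Register state trace:
  MOV R4, 124  → R4 = 124
  MOV R5, 185  → R5 = 185
  ADD R4, R5  → R4 = 124 + 185 = 309
Final: R4 = 309

309


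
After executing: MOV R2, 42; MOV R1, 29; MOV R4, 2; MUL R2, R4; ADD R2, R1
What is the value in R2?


Register state trace:
  MOV R2, 42  → R2 = 42
  MOV R1, 29  → R1 = 29
  MOV R4, 2  → R4 = 2
  MUL R2, R4  → R2 = 42 * 2 = 84
  ADD R2, R1  → R2 = 84 + 29 = 113
Final: R2 = 113

113


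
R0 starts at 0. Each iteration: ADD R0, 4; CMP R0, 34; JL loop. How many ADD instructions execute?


Loop trace (R0 starts at 0, target 34, step 4):
  ADD #1: R0 = 0 + 4 = 4  → 4 < 34, loop
  ADD #2: R0 = 4 + 4 = 8  → 8 < 34, loop
  ADD #3: R0 = 8 + 4 = 12  → 12 < 34, loop
  ADD #4: R0 = 12 + 4 = 16  → 16 < 34, loop
  ADD #5: R0 = 16 + 4 = 20  → 20 < 34, loop
  ADD #6: R0 = 20 + 4 = 24  → 24 < 34, loop
  ADD #7: R0 = 24 + 4 = 28  → 28 < 34, loop
  ADD #8: R0 = 28 + 4 = 32  → 32 < 34, loop
  ADD #9: R0 = 32 + 4 = 36  → 36 >= 34, exit
Total ADD instructions: 9

9


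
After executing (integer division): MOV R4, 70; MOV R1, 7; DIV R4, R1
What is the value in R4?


Register state trace:
  MOV R4, 70  → R4 = 70
  MOV R1, 7  → R1 = 7
  DIV R4, R1  → R4 = 70 // 7 = 10
Final: R4 = 10

10


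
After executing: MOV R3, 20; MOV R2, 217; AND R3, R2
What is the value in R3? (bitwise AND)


Register state trace:
  MOV R3, 20  → R3 = 20 (0b00010100)
  MOV R2, 217  → R2 = 217 (0b11011001)
  AND R3, R2  → R3 = 20 AND 217 = 16 (0b00010000)
Final: R3 = 16

16


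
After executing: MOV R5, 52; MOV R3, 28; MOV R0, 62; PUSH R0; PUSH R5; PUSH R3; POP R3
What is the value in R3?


Stack trace (top is rightmost):
  MOV R5, 52  → R5 = 52
  MOV R3, 28  → R3 = 28
  MOV R0, 62  → R0 = 62
  PUSH R0  → stack: [62]
  PUSH R5  → stack: [62, 52]
  PUSH R3  → stack: [62, 52, 28]
  POP R3  → R3 = 28, stack: [62, 52]
Final: R3 = 28

28


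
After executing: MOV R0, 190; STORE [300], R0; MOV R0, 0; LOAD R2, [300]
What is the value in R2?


Register and memory trace:
  MOV R0, 190  → R0 = 190
  STORE [300], R0  → mem[300] = 190
  MOV R0, 0  → R0 = 0
  LOAD R2, [300]  → R2 = mem[300] = 190
Final: R2 = 190

190


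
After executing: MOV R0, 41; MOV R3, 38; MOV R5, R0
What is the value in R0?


Register state trace:
  MOV R0, 41  → R0 = 41
  MOV R3, 38  → R3 = 38
  MOV R5, R0  → R5 = 41
Final: R0 = 41

41


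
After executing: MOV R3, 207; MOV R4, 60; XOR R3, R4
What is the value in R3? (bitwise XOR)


Register state trace:
  MOV R3, 207  → R3 = 207 (0b11001111)
  MOV R4, 60  → R4 = 60 (0b00111100)
  XOR R3, R4  → R3 = 207 XOR 60 = 243 (0b11110011)
Final: R3 = 243

243


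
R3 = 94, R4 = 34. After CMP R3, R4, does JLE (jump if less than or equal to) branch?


Trace:
  R3 = 94, R4 = 34
  CMP R3, R4  → compares 94 vs 34
  JLE checks: is 94 less than or equal to 34?
  94 > 34, so condition is false
Branch taken: No

No


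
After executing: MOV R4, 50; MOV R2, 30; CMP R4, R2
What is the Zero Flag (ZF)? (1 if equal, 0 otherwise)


Register state trace:
  MOV R4, 50  → R4 = 50
  MOV R2, 30  → R2 = 30
  CMP R4, R2  → computes 50 - 30 = 20
  Result is nonzero, so values are not equal
ZF = 0

0


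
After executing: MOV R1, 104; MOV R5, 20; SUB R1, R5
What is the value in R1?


Register state trace:
  MOV R1, 104  → R1 = 104
  MOV R5, 20  → R5 = 20
  SUB R1, R5  → R1 = 104 - 20 = 84
Final: R1 = 84

84


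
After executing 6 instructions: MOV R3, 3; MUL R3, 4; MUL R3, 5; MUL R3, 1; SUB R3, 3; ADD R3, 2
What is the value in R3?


Register state trace:
  MOV R3, 3  → R3 = 3
  MUL R3, 4  → R3 = 3 * 4 = 12
  MUL R3, 5  → R3 = 12 * 5 = 60
  MUL R3, 1  → R3 = 60 * 1 = 60
  SUB R3, 3  → R3 = 60 - 3 = 57
  ADD R3, 2  → R3 = 57 + 2 = 59
Final: R3 = 59

59


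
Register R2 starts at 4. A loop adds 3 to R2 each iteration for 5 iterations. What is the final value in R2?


Starting value: R2 = 4
  Iter 1: R2 = 4 + 3 = 7
  Iter 2: R2 = 7 + 3 = 10
  Iter 3: R2 = 10 + 3 = 13
  Iter 4: R2 = 13 + 3 = 16
  Iter 5: R2 = 16 + 3 = 19
Final: R2 = 19

19


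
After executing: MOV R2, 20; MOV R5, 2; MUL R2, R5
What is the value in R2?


Register state trace:
  MOV R2, 20  → R2 = 20
  MOV R5, 2  → R5 = 2
  MUL R2, R5  → R2 = 20 * 2 = 40
Final: R2 = 40

40


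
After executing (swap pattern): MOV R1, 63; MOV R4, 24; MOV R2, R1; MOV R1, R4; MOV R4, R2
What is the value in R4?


Register state trace (swap pattern):
  MOV R1, 63  → R1 = 63
  MOV R4, 24  → R4 = 24
  MOV R2, R1  → R2 = 63  (save R1)
  MOV R1, R4  → R1 = 24  (R1 gets R4's value)
  MOV R4, R2  → R4 = 63  (R4 gets saved value)
Final: R4 = 63

63


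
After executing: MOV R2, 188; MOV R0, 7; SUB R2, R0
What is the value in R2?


Register state trace:
  MOV R2, 188  → R2 = 188
  MOV R0, 7  → R0 = 7
  SUB R2, R0  → R2 = 188 - 7 = 181
Final: R2 = 181

181


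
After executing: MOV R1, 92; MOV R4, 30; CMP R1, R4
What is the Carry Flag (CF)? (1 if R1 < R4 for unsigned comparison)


Register state trace:
  MOV R1, 92  → R1 = 92
  MOV R4, 30  → R4 = 30
  CMP R1, R4  → unsigned 92 - 30: no borrow
  92 >= 30, so CF = 0
CF = 0

0


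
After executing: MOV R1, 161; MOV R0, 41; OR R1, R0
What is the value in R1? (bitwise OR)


Register state trace:
  MOV R1, 161  → R1 = 161 (0b10100001)
  MOV R0, 41  → R0 = 41 (0b00101001)
  OR R1, R0   → R1 = 161 OR 41 = 169 (0b10101001)
Final: R1 = 169

169


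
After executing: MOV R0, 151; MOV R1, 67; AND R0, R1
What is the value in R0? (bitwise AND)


Register state trace:
  MOV R0, 151  → R0 = 151 (0b10010111)
  MOV R1, 67  → R1 = 67 (0b01000011)
  AND R0, R1  → R0 = 151 AND 67 = 3 (0b00000011)
Final: R0 = 3

3


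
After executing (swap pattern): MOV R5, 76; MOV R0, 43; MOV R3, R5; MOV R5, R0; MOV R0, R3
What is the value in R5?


Register state trace (swap pattern):
  MOV R5, 76  → R5 = 76
  MOV R0, 43  → R0 = 43
  MOV R3, R5  → R3 = 76  (save R5)
  MOV R5, R0  → R5 = 43  (R5 gets R0's value)
  MOV R0, R3  → R0 = 76  (R0 gets saved value)
Final: R5 = 43

43


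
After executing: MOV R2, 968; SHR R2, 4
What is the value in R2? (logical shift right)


Register state trace:
  MOV R2, 968  → R2 = 968
  SHR R2, 4  → R2 = 968 >> 4 = 968 // 2^4 = 60
Final: R2 = 60

60


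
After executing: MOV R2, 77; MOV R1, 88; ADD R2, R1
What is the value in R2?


Register state trace:
  MOV R2, 77  → R2 = 77
  MOV R1, 88  → R1 = 88
  ADD R2, R1  → R2 = 77 + 88 = 165
Final: R2 = 165

165


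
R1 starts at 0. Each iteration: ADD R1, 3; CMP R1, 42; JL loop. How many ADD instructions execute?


Loop trace (R1 starts at 0, target 42, step 3):
  ADD #1: R1 = 0 + 3 = 3  → 3 < 42, loop
  ADD #2: R1 = 3 + 3 = 6  → 6 < 42, loop
  ADD #3: R1 = 6 + 3 = 9  → 9 < 42, loop
  ADD #4: R1 = 9 + 3 = 12  → 12 < 42, loop
  ADD #5: R1 = 12 + 3 = 15  → 15 < 42, loop
  ADD #6: R1 = 15 + 3 = 18  → 18 < 42, loop
  ADD #7: R1 = 18 + 3 = 21  → 21 < 42, loop
  ADD #8: R1 = 21 + 3 = 24  → 24 < 42, loop
  ADD #9: R1 = 24 + 3 = 27  → 27 < 42, loop
  ADD #10: R1 = 27 + 3 = 30  → 30 < 42, loop
  ADD #11: R1 = 30 + 3 = 33  → 33 < 42, loop
  ADD #12: R1 = 33 + 3 = 36  → 36 < 42, loop
  ADD #13: R1 = 36 + 3 = 39  → 39 < 42, loop
  ADD #14: R1 = 39 + 3 = 42  → 42 >= 42, exit
Total ADD instructions: 14

14


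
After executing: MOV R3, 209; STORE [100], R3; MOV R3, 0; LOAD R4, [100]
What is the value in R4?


Register and memory trace:
  MOV R3, 209  → R3 = 209
  STORE [100], R3  → mem[100] = 209
  MOV R3, 0  → R3 = 0
  LOAD R4, [100]  → R4 = mem[100] = 209
Final: R4 = 209

209


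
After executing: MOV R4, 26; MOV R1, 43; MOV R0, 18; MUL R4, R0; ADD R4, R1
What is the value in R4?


Register state trace:
  MOV R4, 26  → R4 = 26
  MOV R1, 43  → R1 = 43
  MOV R0, 18  → R0 = 18
  MUL R4, R0  → R4 = 26 * 18 = 468
  ADD R4, R1  → R4 = 468 + 43 = 511
Final: R4 = 511

511


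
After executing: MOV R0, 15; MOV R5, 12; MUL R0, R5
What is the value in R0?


Register state trace:
  MOV R0, 15  → R0 = 15
  MOV R5, 12  → R5 = 12
  MUL R0, R5  → R0 = 15 * 12 = 180
Final: R0 = 180

180


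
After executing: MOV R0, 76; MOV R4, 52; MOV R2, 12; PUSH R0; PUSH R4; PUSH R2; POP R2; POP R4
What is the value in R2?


Stack trace (top is rightmost):
  MOV R0, 76  → R0 = 76
  MOV R4, 52  → R4 = 52
  MOV R2, 12  → R2 = 12
  PUSH R0  → stack: [76]
  PUSH R4  → stack: [76, 52]
  PUSH R2  → stack: [76, 52, 12]
  POP R2  → R2 = 12, stack: [76, 52]
  POP R4  → R4 = 52, stack: [76]
Final: R2 = 12

12


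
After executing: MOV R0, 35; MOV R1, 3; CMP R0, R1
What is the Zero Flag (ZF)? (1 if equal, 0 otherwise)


Register state trace:
  MOV R0, 35  → R0 = 35
  MOV R1, 3  → R1 = 3
  CMP R0, R1  → computes 35 - 3 = 32
  Result is nonzero, so values are not equal
ZF = 0

0


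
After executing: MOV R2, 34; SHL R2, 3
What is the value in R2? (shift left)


Register state trace:
  MOV R2, 34  → R2 = 34
  SHL R2, 3  → R2 = 34 << 3 = 34 * 2^3 = 272
Final: R2 = 272

272


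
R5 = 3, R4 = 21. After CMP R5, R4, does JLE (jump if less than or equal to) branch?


Trace:
  R5 = 3, R4 = 21
  CMP R5, R4  → compares 3 vs 21
  JLE checks: is 3 less than or equal to 21?
  3 < 21, so condition is true
Branch taken: Yes

Yes


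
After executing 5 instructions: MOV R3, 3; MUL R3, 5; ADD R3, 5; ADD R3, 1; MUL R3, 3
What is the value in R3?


Register state trace:
  MOV R3, 3  → R3 = 3
  MUL R3, 5  → R3 = 3 * 5 = 15
  ADD R3, 5  → R3 = 15 + 5 = 20
  ADD R3, 1  → R3 = 20 + 1 = 21
  MUL R3, 3  → R3 = 21 * 3 = 63
Final: R3 = 63

63


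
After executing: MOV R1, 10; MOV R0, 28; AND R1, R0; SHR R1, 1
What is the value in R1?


Register state trace:
  MOV R1, 10  → R1 = 10 (0b00001010)
  MOV R0, 28  → R0 = 28 (0b00011100)
  AND R1, R0  → R1 = 10 AND 28 = 8 (0b00001000)
  SHR R1, 1  → R1 = 8 >> 1 = 4
Final: R1 = 4

4


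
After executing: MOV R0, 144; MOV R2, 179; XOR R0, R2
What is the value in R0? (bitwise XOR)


Register state trace:
  MOV R0, 144  → R0 = 144 (0b10010000)
  MOV R2, 179  → R2 = 179 (0b10110011)
  XOR R0, R2  → R0 = 144 XOR 179 = 35 (0b00100011)
Final: R0 = 35

35


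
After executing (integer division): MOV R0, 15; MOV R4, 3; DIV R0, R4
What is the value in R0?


Register state trace:
  MOV R0, 15  → R0 = 15
  MOV R4, 3  → R4 = 3
  DIV R0, R4  → R0 = 15 // 3 = 5
Final: R0 = 5

5


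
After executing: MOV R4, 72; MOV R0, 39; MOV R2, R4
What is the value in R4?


Register state trace:
  MOV R4, 72  → R4 = 72
  MOV R0, 39  → R0 = 39
  MOV R2, R4  → R2 = 72
Final: R4 = 72

72


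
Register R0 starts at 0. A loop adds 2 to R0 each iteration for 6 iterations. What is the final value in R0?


Starting value: R0 = 0
  Iter 1: R0 = 0 + 2 = 2
  Iter 2: R0 = 2 + 2 = 4
  Iter 3: R0 = 4 + 2 = 6
  Iter 4: R0 = 6 + 2 = 8
  Iter 5: R0 = 8 + 2 = 10
  Iter 6: R0 = 10 + 2 = 12
Final: R0 = 12

12


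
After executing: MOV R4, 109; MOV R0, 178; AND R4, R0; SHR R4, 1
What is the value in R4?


Register state trace:
  MOV R4, 109  → R4 = 109 (0b01101101)
  MOV R0, 178  → R0 = 178 (0b10110010)
  AND R4, R0  → R4 = 109 AND 178 = 32 (0b00100000)
  SHR R4, 1  → R4 = 32 >> 1 = 16
Final: R4 = 16

16


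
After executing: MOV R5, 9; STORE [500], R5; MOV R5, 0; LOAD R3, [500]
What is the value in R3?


Register and memory trace:
  MOV R5, 9  → R5 = 9
  STORE [500], R5  → mem[500] = 9
  MOV R5, 0  → R5 = 0
  LOAD R3, [500]  → R3 = mem[500] = 9
Final: R3 = 9

9


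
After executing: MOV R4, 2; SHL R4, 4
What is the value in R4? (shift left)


Register state trace:
  MOV R4, 2  → R4 = 2
  SHL R4, 4  → R4 = 2 << 4 = 2 * 2^4 = 32
Final: R4 = 32

32


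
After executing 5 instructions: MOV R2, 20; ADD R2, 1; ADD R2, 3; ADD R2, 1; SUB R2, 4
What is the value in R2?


Register state trace:
  MOV R2, 20  → R2 = 20
  ADD R2, 1  → R2 = 20 + 1 = 21
  ADD R2, 3  → R2 = 21 + 3 = 24
  ADD R2, 1  → R2 = 24 + 1 = 25
  SUB R2, 4  → R2 = 25 - 4 = 21
Final: R2 = 21

21


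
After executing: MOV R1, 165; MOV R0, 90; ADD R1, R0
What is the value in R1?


Register state trace:
  MOV R1, 165  → R1 = 165
  MOV R0, 90  → R0 = 90
  ADD R1, R0  → R1 = 165 + 90 = 255
Final: R1 = 255

255


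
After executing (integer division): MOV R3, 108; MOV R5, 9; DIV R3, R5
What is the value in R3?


Register state trace:
  MOV R3, 108  → R3 = 108
  MOV R5, 9  → R5 = 9
  DIV R3, R5  → R3 = 108 // 9 = 12
Final: R3 = 12

12


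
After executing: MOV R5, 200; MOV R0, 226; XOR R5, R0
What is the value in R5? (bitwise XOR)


Register state trace:
  MOV R5, 200  → R5 = 200 (0b11001000)
  MOV R0, 226  → R0 = 226 (0b11100010)
  XOR R5, R0  → R5 = 200 XOR 226 = 42 (0b00101010)
Final: R5 = 42

42


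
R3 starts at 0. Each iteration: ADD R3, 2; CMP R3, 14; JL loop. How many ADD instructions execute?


Loop trace (R3 starts at 0, target 14, step 2):
  ADD #1: R3 = 0 + 2 = 2  → 2 < 14, loop
  ADD #2: R3 = 2 + 2 = 4  → 4 < 14, loop
  ADD #3: R3 = 4 + 2 = 6  → 6 < 14, loop
  ADD #4: R3 = 6 + 2 = 8  → 8 < 14, loop
  ADD #5: R3 = 8 + 2 = 10  → 10 < 14, loop
  ADD #6: R3 = 10 + 2 = 12  → 12 < 14, loop
  ADD #7: R3 = 12 + 2 = 14  → 14 >= 14, exit
Total ADD instructions: 7

7


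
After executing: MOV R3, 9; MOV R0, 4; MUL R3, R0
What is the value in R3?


Register state trace:
  MOV R3, 9  → R3 = 9
  MOV R0, 4  → R0 = 4
  MUL R3, R0  → R3 = 9 * 4 = 36
Final: R3 = 36

36


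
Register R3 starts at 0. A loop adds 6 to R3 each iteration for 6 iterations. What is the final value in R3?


Starting value: R3 = 0
  Iter 1: R3 = 0 + 6 = 6
  Iter 2: R3 = 6 + 6 = 12
  Iter 3: R3 = 12 + 6 = 18
  Iter 4: R3 = 18 + 6 = 24
  Iter 5: R3 = 24 + 6 = 30
  Iter 6: R3 = 30 + 6 = 36
Final: R3 = 36

36


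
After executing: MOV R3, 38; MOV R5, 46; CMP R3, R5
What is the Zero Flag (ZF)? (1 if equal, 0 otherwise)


Register state trace:
  MOV R3, 38  → R3 = 38
  MOV R5, 46  → R5 = 46
  CMP R3, R5  → computes 38 - 46 = -8
  Result is nonzero, so values are not equal
ZF = 0

0


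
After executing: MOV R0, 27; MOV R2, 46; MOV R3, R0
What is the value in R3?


Register state trace:
  MOV R0, 27  → R0 = 27
  MOV R2, 46  → R2 = 46
  MOV R3, R0  → R3 = 27
Final: R3 = 27

27


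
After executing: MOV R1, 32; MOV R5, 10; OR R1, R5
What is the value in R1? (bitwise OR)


Register state trace:
  MOV R1, 32  → R1 = 32 (0b00100000)
  MOV R5, 10  → R5 = 10 (0b00001010)
  OR R1, R5   → R1 = 32 OR 10 = 42 (0b00101010)
Final: R1 = 42

42


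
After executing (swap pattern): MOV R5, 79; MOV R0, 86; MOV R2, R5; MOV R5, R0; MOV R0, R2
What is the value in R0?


Register state trace (swap pattern):
  MOV R5, 79  → R5 = 79
  MOV R0, 86  → R0 = 86
  MOV R2, R5  → R2 = 79  (save R5)
  MOV R5, R0  → R5 = 86  (R5 gets R0's value)
  MOV R0, R2  → R0 = 79  (R0 gets saved value)
Final: R0 = 79

79


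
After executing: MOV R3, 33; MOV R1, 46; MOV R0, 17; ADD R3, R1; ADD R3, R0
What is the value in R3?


Register state trace:
  MOV R3, 33  → R3 = 33
  MOV R1, 46  → R1 = 46
  MOV R0, 17  → R0 = 17
  ADD R3, R1  → R3 = 33 + 46 = 79
  ADD R3, R0  → R3 = 79 + 17 = 96
Final: R3 = 96

96


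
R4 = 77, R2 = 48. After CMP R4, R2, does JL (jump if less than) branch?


Trace:
  R4 = 77, R2 = 48
  CMP R4, R2  → compares 77 vs 48
  JL checks: is 77 less than 48?
  77 > 48, so condition is false
Branch taken: No

No


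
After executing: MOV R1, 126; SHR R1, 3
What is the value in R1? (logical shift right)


Register state trace:
  MOV R1, 126  → R1 = 126
  SHR R1, 3  → R1 = 126 >> 3 = 126 // 2^3 = 15
Final: R1 = 15

15


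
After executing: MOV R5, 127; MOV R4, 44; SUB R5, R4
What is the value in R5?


Register state trace:
  MOV R5, 127  → R5 = 127
  MOV R4, 44  → R4 = 44
  SUB R5, R4  → R5 = 127 - 44 = 83
Final: R5 = 83

83


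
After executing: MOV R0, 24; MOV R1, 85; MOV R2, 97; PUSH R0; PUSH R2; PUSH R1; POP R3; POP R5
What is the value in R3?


Stack trace (top is rightmost):
  MOV R0, 24  → R0 = 24
  MOV R1, 85  → R1 = 85
  MOV R2, 97  → R2 = 97
  PUSH R0  → stack: [24]
  PUSH R2  → stack: [24, 97]
  PUSH R1  → stack: [24, 97, 85]
  POP R3  → R3 = 85, stack: [24, 97]
  POP R5  → R5 = 97, stack: [24]
Final: R3 = 85

85


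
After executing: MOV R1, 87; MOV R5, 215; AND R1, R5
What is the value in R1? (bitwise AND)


Register state trace:
  MOV R1, 87  → R1 = 87 (0b01010111)
  MOV R5, 215  → R5 = 215 (0b11010111)
  AND R1, R5  → R1 = 87 AND 215 = 87 (0b01010111)
Final: R1 = 87

87
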